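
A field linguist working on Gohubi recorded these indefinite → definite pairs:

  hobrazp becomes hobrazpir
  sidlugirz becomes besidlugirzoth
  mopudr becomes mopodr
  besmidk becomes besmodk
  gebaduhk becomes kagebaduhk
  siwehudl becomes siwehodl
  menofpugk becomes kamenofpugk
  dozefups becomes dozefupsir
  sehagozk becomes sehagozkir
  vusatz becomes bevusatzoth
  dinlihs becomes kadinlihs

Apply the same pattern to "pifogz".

kapifogz

"pifogz" has second-to-last letter 'g'. The one such stem in the data (menofpugk → kamenofpugk) adds the prefix ka-, so the same rule applies.
The other patterns: stems whose second-to-last letter is 'd' change the last vowel to 'o'; stems whose second-to-last letter is 'p' or 'z' add -ir; stems whose second-to-last letter is 'r' or 't' add be- … -oth around the stem.
So pifogz → kapifogz.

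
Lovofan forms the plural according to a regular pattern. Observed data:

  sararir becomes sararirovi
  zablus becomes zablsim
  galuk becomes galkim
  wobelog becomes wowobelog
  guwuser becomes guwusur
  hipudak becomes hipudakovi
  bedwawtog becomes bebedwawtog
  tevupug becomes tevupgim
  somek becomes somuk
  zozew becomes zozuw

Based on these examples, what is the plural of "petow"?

pepetow

galuk and somek both end in -k yet inflect differently (galkim, somuk), so the final letter is not what conditions the rule; the last vowel is.
"petow" has last vowel 'o'. The stems whose last vowel is 'o' (bedwawtog → bebedwawtog, wobelog → wowobelog) repeat the first consonant+vowel as a prefix.
So petow → pepetow.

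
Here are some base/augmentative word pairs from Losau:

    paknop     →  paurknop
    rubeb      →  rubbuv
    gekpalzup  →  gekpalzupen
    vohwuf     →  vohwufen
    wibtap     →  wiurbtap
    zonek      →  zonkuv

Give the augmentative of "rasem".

rasmuv

gekpalzup and wibtap both end in -p yet inflect differently (gekpalzupen, wiurbtap), so the final letter is not what conditions the rule; the last vowel is.
"rasem" has last vowel 'e'. The stems whose last vowel is 'e' (zonek → zonkuv, rubeb → rubbuv) delete the last vowel and add -uv.
The other patterns: stems whose last vowel is 'u' add -en; stems whose last vowel is 'a' or 'o' insert -ur- after the first vowel.
So rasem → rasmuv.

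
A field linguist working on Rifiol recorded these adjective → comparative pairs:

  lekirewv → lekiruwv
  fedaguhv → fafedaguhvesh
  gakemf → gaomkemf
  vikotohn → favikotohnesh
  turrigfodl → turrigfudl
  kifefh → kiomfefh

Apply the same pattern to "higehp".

fahigehpesh

lekirewv and fedaguhv both end in -v yet inflect differently (lekiruwv, fafedaguhvesh), so the final letter is not what conditions the rule; the second-to-last letter is.
"higehp" has second-to-last letter 'h'. The stems whose second-to-last letter is 'h' (vikotohn → favikotohnesh, fedaguhv → fafedaguhvesh) add fa- … -esh around the stem.
So higehp → fahigehpesh.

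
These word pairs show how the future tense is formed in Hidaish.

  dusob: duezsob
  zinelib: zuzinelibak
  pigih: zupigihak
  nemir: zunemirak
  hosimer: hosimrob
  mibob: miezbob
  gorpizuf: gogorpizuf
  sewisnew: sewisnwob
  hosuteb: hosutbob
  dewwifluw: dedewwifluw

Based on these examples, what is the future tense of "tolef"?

sewisnew and dewwifluw both end in -w yet inflect differently (sewisnwob, dedewwifluw), so the final letter is not what conditions the rule; the last vowel is.
"tolef" has last vowel 'e'. The stems whose last vowel is 'e' (hosuteb → hosutbob, sewisnew → sewisnwob, hosimer → hosimrob) delete the last vowel and add -ob.
The other patterns: stems whose last vowel is 'u' repeat the first consonant+vowel as a prefix; stems whose last vowel is 'i' add zu- … -ak around the stem; stems whose last vowel is 'o' insert -ez- after the first vowel.
So tolef → tolfob.

tolfob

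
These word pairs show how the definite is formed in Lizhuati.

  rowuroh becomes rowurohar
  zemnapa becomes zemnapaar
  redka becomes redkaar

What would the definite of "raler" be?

ralerar

Every pair shown (rowuroh → rowurohar, zemnapa → zemnapaar, redka → redkaar) follows the same rule: add -ar.
So raler → ralerar.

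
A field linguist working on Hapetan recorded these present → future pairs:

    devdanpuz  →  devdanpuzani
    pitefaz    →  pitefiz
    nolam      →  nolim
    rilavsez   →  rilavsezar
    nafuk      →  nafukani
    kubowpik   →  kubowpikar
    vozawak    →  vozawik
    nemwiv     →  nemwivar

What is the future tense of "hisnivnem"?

hisnivnemar

pitefaz and rilavsez both end in -z yet inflect differently (pitefiz, rilavsezar), so the final letter is not what conditions the rule; the last vowel is.
"hisnivnem" has last vowel 'e'. The one such stem in the data (rilavsez → rilavsezar) adds -ar, so the same rule applies.
So hisnivnem → hisnivnemar.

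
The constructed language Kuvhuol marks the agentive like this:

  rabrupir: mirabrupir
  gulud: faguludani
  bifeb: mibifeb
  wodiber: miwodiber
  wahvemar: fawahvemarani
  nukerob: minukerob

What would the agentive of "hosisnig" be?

wahvemar and wodiber both end in -r yet inflect differently (fawahvemarani, miwodiber), so the final letter is not what conditions the rule; the last vowel is.
"hosisnig" has last vowel 'i'. The one such stem in the data (rabrupir → mirabrupir) adds the prefix mi-, so the same rule applies.
The other pattern: stems whose last vowel is 'a' or 'u' add fa- … -ani around the stem.
So hosisnig → mihosisnig.

mihosisnig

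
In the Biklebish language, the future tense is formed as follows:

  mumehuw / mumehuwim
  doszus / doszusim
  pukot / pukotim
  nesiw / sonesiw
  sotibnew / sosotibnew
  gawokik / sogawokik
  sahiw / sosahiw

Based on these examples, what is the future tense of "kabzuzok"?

mumehuw and nesiw both end in -w yet inflect differently (mumehuwim, sonesiw), so the final letter is not what conditions the rule; the last vowel is.
"kabzuzok" has last vowel 'o'. The one such stem in the data (pukot → pukotim) adds -im, so the same rule applies.
The other pattern: stems whose last vowel is 'e' or 'i' add the prefix so-.
So kabzuzok → kabzuzokim.

kabzuzokim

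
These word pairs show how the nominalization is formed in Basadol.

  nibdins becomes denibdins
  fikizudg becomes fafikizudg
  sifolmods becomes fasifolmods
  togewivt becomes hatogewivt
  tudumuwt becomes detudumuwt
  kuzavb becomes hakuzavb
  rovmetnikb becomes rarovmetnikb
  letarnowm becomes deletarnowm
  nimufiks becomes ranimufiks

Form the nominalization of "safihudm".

fasafihudm

kuzavb and rovmetnikb both end in -b yet inflect differently (hakuzavb, rarovmetnikb), so the final letter is not what conditions the rule; the second-to-last letter is.
"safihudm" has second-to-last letter 'd'. The stems whose second-to-last letter is 'd' (fikizudg → fafikizudg, sifolmods → fasifolmods) add the prefix fa-.
So safihudm → fasafihudm.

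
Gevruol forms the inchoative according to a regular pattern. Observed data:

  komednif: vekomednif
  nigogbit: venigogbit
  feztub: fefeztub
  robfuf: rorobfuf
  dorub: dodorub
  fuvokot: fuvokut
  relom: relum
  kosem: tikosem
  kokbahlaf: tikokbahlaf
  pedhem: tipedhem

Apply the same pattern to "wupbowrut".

wuwupbowrut

komednif and robfuf both end in -f yet inflect differently (vekomednif, rorobfuf), so the final letter is not what conditions the rule; the last vowel is.
"wupbowrut" has last vowel 'u'. The stems whose last vowel is 'u' (feztub → fefeztub, robfuf → rorobfuf, dorub → dodorub) repeat the first consonant+vowel as a prefix.
So wupbowrut → wuwupbowrut.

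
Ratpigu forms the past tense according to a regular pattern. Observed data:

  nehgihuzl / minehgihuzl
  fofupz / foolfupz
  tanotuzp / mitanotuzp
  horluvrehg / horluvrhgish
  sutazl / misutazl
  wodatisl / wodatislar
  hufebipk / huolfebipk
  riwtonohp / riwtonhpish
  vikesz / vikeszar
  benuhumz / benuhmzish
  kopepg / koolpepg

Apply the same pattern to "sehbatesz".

nehgihuzl and wodatisl both end in -l yet inflect differently (minehgihuzl, wodatislar), so the final letter is not what conditions the rule; the second-to-last letter is.
"sehbatesz" has second-to-last letter 's'. The stems whose second-to-last letter is 's' (wodatisl → wodatislar, vikesz → vikeszar) add -ar.
The other patterns: stems whose second-to-last letter is 'z' add the prefix mi-; stems whose second-to-last letter is 'p' insert -ol- after the first vowel; stems whose second-to-last letter is 'h' or 'm' delete the last vowel and add -ish.
So sehbatesz → sehbateszar.

sehbateszar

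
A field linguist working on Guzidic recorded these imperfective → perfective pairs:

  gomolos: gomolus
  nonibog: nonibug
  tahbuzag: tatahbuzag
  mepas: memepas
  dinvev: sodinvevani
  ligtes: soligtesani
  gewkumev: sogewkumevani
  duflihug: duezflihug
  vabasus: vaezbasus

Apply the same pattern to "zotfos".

nonibog and tahbuzag both end in -g yet inflect differently (nonibug, tatahbuzag), so the final letter is not what conditions the rule; the last vowel is.
"zotfos" has last vowel 'o'. The stems whose last vowel is 'o' (gomolos → gomolus, nonibog → nonibug) change the last vowel to 'u'.
The other patterns: stems whose last vowel is 'a' repeat the first consonant+vowel as a prefix; stems whose last vowel is 'e' add so- … -ani around the stem; stems whose last vowel is 'u' insert -ez- after the first vowel.
So zotfos → zotfus.

zotfus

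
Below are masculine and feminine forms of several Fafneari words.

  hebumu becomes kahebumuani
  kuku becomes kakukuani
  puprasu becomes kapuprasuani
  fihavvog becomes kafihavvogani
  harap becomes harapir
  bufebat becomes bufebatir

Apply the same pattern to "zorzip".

zorzipir

hebumu and harap both begin with h- yet inflect differently (kahebumuani, harapir), so the first letter is not what conditions the rule; the final letter is.
"zorzip" ends in -p. The one such stem in the data (harap → harapir) adds -ir, so the same rule applies.
The other pattern: stems ending in -g or -u add ka- … -ani around the stem.
So zorzip → zorzipir.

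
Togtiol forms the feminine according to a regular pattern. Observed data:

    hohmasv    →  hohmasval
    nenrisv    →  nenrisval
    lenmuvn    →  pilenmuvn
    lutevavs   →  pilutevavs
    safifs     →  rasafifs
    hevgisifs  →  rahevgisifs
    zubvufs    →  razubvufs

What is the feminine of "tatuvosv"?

tatuvosval

"tatuvosv" has second-to-last letter 's'. The stems whose second-to-last letter is 's' (hohmasv → hohmasval, nenrisv → nenrisval) add -al.
The other patterns: stems whose second-to-last letter is 'v' add the prefix pi-; stems whose second-to-last letter is 'f' add the prefix ra-.
So tatuvosv → tatuvosval.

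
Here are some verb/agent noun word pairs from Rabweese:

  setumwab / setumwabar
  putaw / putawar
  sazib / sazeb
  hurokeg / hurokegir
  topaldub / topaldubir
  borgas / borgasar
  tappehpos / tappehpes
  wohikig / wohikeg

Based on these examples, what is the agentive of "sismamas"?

borgas and tappehpos both end in -s yet inflect differently (borgasar, tappehpes), so the final letter is not what conditions the rule; the last vowel is.
"sismamas" has last vowel 'a'. The stems whose last vowel is 'a' (putaw → putawar, setumwab → setumwabar, borgas → borgasar) add -ar.
So sismamas → sismamasar.

sismamasar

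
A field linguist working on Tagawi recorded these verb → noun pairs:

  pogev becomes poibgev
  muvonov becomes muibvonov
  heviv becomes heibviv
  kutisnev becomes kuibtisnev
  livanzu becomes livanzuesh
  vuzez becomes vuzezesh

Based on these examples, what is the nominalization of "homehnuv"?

hoibmehnuv

pogev and vuzez both have last vowel 'e' yet inflect differently (poibgev, vuzezesh), so the last vowel is not what conditions the rule; the final letter is.
"homehnuv" ends in -v. The stems ending in -v (pogev → poibgev, muvonov → muibvonov, heviv → heibviv) insert -ib- after the first vowel.
So homehnuv → hoibmehnuv.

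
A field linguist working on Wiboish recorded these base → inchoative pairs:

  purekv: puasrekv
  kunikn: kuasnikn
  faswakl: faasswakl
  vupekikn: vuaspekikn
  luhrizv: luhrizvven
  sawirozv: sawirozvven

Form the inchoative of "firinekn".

"firinekn" has second-to-last letter 'k'. The stems whose second-to-last letter is 'k' (purekv → puasrekv, kunikn → kuasnikn, faswakl → faasswakl) insert -as- after the first vowel.
The other pattern: stems whose second-to-last letter is 'z' double the final consonant and add -en.
So firinekn → fiasrinekn.

fiasrinekn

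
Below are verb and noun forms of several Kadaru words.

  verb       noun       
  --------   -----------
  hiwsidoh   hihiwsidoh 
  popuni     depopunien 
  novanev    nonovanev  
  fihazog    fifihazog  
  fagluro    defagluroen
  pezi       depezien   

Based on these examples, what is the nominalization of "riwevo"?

deriwevoen

hiwsidoh and fagluro both have last vowel 'o' yet inflect differently (hihiwsidoh, defagluroen), so the last vowel is not what conditions the rule; whether the stem ends in a vowel or a consonant is.
"riwevo" ends in a vowel. The stems ending in a vowel (popuni → depopunien, pezi → depezien, fagluro → defagluroen) add de- … -en around the stem.
The other pattern: stems ending in a consonant repeat the first consonant+vowel as a prefix.
So riwevo → deriwevoen.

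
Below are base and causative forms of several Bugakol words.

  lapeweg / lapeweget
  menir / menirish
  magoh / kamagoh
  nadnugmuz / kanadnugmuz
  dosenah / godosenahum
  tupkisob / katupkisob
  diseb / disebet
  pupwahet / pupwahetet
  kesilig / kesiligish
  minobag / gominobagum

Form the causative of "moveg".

moveget

kesilig and minobag both end in -g yet inflect differently (kesiligish, gominobagum), so the final letter is not what conditions the rule; the last vowel is.
"moveg" has last vowel 'e'. The stems whose last vowel is 'e' (pupwahet → pupwahetet, diseb → disebet, lapeweg → lapeweget) add -et.
The other patterns: stems whose last vowel is 'i' add -ish; stems whose last vowel is 'a' add go- … -um around the stem; stems whose last vowel is 'o' or 'u' add the prefix ka-.
So moveg → moveget.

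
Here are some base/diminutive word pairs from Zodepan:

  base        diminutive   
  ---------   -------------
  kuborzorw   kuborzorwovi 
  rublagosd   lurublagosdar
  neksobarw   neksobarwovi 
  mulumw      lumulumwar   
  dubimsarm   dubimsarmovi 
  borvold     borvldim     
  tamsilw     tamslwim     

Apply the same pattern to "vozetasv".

tamsilw and neksobarw both end in -w yet inflect differently (tamslwim, neksobarwovi), so the final letter is not what conditions the rule; the second-to-last letter is.
"vozetasv" has second-to-last letter 's'. The one such stem in the data (rublagosd → lurublagosdar) adds lu- … -ar around the stem, so the same rule applies.
The other patterns: stems whose second-to-last letter is 'l' delete the last vowel and add -im; stems whose second-to-last letter is 'r' add -ovi.
So vozetasv → luvozetasvar.

luvozetasvar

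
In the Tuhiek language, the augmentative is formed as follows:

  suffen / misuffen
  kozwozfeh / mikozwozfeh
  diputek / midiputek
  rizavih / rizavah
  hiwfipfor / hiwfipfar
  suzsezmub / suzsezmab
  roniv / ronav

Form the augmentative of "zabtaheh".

kozwozfeh and rizavih both end in -h yet inflect differently (mikozwozfeh, rizavah), so the final letter is not what conditions the rule; the last vowel is.
"zabtaheh" has last vowel 'e'. The stems whose last vowel is 'e' (suffen → misuffen, kozwozfeh → mikozwozfeh, diputek → midiputek) add the prefix mi-.
The other pattern: stems whose last vowel is 'i', 'o' or 'u' change the last vowel to 'a'.
So zabtaheh → mizabtaheh.

mizabtaheh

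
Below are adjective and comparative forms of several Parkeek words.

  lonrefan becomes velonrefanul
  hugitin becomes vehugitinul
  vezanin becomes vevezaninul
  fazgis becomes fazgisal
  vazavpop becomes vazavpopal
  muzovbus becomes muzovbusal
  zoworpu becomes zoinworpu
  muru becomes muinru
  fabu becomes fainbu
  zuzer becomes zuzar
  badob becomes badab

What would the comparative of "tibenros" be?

tibenrosal

hugitin and fazgis both have last vowel 'i' yet inflect differently (vehugitinul, fazgisal), so the last vowel is not what conditions the rule; the final letter is.
"tibenros" ends in -s. The stems ending in -s (fazgis → fazgisal, muzovbus → muzovbusal) add -al.
The other patterns: stems ending in -n add ve- … -ul around the stem; stems ending in -u insert -in- after the first vowel; stems ending in -b or -r change the last vowel to 'a'.
So tibenros → tibenrosal.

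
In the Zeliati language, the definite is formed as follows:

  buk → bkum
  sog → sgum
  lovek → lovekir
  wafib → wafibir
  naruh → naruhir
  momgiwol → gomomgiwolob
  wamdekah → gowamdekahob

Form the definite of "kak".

buk and lovek both end in -k yet inflect differently (bkum, lovekir), so the final letter is not what conditions the rule; the number of vowels is.
"kak" has 1 vowel. The stems with 1 vowel (buk → bkum, sog → sgum) delete the last vowel and add -um.
So kak → kkum.

kkum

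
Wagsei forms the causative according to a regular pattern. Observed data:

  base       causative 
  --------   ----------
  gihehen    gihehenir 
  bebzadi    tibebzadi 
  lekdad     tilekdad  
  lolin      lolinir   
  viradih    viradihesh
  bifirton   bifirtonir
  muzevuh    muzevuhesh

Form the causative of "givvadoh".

"givvadoh" ends in -h. The stems ending in -h (viradih → viradihesh, muzevuh → muzevuhesh) add -esh.
So givvadoh → givvadohesh.

givvadohesh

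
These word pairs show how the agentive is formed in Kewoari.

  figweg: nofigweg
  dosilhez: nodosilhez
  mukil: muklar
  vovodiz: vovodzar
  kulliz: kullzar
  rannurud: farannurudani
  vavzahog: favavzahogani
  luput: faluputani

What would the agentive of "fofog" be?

fafofogani

dosilhez and vovodiz both end in -z yet inflect differently (nodosilhez, vovodzar), so the final letter is not what conditions the rule; the last vowel is.
"fofog" has last vowel 'o'. The one such stem in the data (vavzahog → favavzahogani) adds fa- … -ani around the stem, so the same rule applies.
The other patterns: stems whose last vowel is 'e' add the prefix no-; stems whose last vowel is 'i' delete the last vowel and add -ar.
So fofog → fafofogani.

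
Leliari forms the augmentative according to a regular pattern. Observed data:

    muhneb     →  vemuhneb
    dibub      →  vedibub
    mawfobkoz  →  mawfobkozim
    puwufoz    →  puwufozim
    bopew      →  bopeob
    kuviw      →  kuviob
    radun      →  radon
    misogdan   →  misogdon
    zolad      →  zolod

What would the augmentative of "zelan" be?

zelon

muhneb and bopew both have last vowel 'e' yet inflect differently (vemuhneb, bopeob), so the last vowel is not what conditions the rule; the final letter is.
"zelan" ends in -n. The stems ending in -n (radun → radon, misogdan → misogdon) change the last vowel to 'o'.
The other patterns: stems ending in -b add the prefix ve-; stems ending in -z add -im; stems ending in -w drop the final letter and add -ob.
So zelan → zelon.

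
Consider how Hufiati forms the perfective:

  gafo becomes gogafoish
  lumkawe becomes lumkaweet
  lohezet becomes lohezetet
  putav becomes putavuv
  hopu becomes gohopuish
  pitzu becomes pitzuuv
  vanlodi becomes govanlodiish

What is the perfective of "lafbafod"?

pitzu and hopu both end in -u yet inflect differently (pitzuuv, gohopuish), so the final letter is not what conditions the rule; the first letter is.
"lafbafod" begins with l-. The stems beginning with l- (lohezet → lohezetet, lumkawe → lumkaweet) add -et.
So lafbafod → lafbafodet.

lafbafodet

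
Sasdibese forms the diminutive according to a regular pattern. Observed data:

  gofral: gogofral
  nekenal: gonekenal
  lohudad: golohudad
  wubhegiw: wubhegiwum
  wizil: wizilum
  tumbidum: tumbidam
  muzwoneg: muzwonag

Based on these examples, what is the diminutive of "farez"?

gofral and wizil both end in -l yet inflect differently (gogofral, wizilum), so the final letter is not what conditions the rule; the last vowel is.
"farez" has last vowel 'e'. The one such stem in the data (muzwoneg → muzwonag) changes the last vowel to 'a' (as does tumbidum), so the same rule applies.
The other patterns: stems whose last vowel is 'a' add the prefix go-; stems whose last vowel is 'i' add -um.
So farez → faraz.

faraz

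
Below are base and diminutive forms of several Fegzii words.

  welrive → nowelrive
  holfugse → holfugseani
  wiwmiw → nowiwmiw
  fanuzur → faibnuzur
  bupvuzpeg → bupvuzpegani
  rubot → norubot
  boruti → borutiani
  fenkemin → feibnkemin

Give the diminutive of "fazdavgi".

faibzdavgi

holfugse and welrive both end in -e yet inflect differently (holfugseani, nowelrive), so the final letter is not what conditions the rule; the first letter is.
"fazdavgi" begins with f-. The stems beginning with f- (fanuzur → faibnuzur, fenkemin → feibnkemin) insert -ib- after the first vowel.
The other patterns: stems beginning with b- or h- add -ani; stems beginning with r- or w- add the prefix no-.
So fazdavgi → faibzdavgi.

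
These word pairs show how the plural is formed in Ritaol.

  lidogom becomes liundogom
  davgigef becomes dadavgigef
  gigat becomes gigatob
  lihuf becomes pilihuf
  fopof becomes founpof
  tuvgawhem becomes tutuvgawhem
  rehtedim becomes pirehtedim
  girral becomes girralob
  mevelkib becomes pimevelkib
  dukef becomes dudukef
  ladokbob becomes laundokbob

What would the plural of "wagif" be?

piwagif

fopof and davgigef both end in -f yet inflect differently (founpof, dadavgigef), so the final letter is not what conditions the rule; the last vowel is.
"wagif" has last vowel 'i'. The stems whose last vowel is 'i' (rehtedim → pirehtedim, mevelkib → pimevelkib) add the prefix pi-.
The other patterns: stems whose last vowel is 'a' add -ob; stems whose last vowel is 'o' insert -un- after the first vowel; stems whose last vowel is 'e' repeat the first consonant+vowel as a prefix.
So wagif → piwagif.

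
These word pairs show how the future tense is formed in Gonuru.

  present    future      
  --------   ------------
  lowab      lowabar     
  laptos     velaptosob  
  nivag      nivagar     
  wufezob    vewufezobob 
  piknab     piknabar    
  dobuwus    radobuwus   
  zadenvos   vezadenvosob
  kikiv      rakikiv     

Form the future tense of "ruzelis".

raruzelis

lowab and wufezob both end in -b yet inflect differently (lowabar, vewufezobob), so the final letter is not what conditions the rule; the last vowel is.
"ruzelis" has last vowel 'i'. The one such stem in the data (kikiv → rakikiv) adds the prefix ra-, so the same rule applies.
The other patterns: stems whose last vowel is 'a' add -ar; stems whose last vowel is 'o' add ve- … -ob around the stem.
So ruzelis → raruzelis.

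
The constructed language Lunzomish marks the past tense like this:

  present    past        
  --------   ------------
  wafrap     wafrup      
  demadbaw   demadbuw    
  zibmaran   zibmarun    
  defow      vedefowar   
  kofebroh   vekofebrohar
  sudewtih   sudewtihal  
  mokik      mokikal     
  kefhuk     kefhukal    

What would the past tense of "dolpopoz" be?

"dolpopoz" has last vowel 'o'. The stems whose last vowel is 'o' (defow → vedefowar, kofebroh → vekofebrohar) add ve- … -ar around the stem.
The other patterns: stems whose last vowel is 'a' change the last vowel to 'u'; stems whose last vowel is 'i' or 'u' add -al.
So dolpopoz → vedolpopozar.

vedolpopozar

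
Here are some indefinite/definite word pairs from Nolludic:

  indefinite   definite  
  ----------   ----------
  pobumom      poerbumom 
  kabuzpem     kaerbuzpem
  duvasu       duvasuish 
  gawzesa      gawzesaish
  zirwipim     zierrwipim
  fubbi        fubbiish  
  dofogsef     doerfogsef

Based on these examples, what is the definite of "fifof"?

fubbi and zirwipim both have last vowel 'i' yet inflect differently (fubbiish, zierrwipim), so the last vowel is not what conditions the rule; whether the stem ends in a vowel or a consonant is.
"fifof" ends in a consonant. The stems ending in a consonant (kabuzpem → kaerbuzpem, zirwipim → zierrwipim, dofogsef → doerfogsef) insert -er- after the first vowel.
So fifof → fierfof.

fierfof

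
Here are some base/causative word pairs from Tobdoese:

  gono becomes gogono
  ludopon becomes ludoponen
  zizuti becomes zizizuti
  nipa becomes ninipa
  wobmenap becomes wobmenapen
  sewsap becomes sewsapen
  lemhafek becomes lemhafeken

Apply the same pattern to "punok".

punoken

"punok" ends in a consonant. The stems ending in a consonant (wobmenap → wobmenapen, lemhafek → lemhafeken, ludopon → ludoponen) add -en.
The other pattern: stems ending in a vowel repeat the first consonant+vowel as a prefix.
So punok → punoken.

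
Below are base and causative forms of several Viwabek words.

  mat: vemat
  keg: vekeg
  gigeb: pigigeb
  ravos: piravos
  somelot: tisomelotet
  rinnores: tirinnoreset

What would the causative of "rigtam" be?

mat and somelot both end in -t yet inflect differently (vemat, tisomelotet), so the final letter is not what conditions the rule; the number of vowels is.
"rigtam" has 2 vowels. The stems with 2 vowels (gigeb → pigigeb, ravos → piravos) add the prefix pi-.
The other patterns: stems with 1 vowel add the prefix ve-; stems with 3 vowels add ti- … -et around the stem.
So rigtam → pirigtam.

pirigtam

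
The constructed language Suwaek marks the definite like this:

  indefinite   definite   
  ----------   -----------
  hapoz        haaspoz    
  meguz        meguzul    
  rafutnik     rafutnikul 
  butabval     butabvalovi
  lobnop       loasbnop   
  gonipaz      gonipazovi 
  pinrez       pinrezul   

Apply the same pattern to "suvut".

hapoz and gonipaz both end in -z yet inflect differently (haaspoz, gonipazovi), so the final letter is not what conditions the rule; the last vowel is.
"suvut" has last vowel 'u'. The one such stem in the data (meguz → meguzul) adds -ul, so the same rule applies.
The other patterns: stems whose last vowel is 'o' insert -as- after the first vowel; stems whose last vowel is 'a' add -ovi.
So suvut → suvutul.

suvutul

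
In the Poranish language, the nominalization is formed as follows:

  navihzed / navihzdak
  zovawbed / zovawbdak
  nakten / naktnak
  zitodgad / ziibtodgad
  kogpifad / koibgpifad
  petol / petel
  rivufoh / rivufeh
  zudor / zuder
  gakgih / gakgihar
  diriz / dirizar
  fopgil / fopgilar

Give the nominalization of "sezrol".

sezrel

"sezrol" has last vowel 'o'. The stems whose last vowel is 'o' (petol → petel, rivufoh → rivufeh, zudor → zuder) change the last vowel to 'e'.
The other patterns: stems whose last vowel is 'e' delete the last vowel and add -ak; stems whose last vowel is 'a' insert -ib- after the first vowel; stems whose last vowel is 'i' add -ar.
So sezrol → sezrel.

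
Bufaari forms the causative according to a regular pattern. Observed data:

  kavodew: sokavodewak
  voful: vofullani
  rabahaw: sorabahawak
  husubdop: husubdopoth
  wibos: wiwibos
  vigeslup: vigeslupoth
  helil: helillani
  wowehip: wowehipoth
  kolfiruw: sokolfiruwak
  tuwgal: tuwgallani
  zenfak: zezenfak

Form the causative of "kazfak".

kakazfak

rabahaw and tuwgal both have last vowel 'a' yet inflect differently (sorabahawak, tuwgallani), so the last vowel is not what conditions the rule; the final letter is.
"kazfak" ends in -k. The one such stem in the data (zenfak → zezenfak) repeats the first consonant+vowel as a prefix (as does wibos), so the same rule applies.
So kazfak → kakazfak.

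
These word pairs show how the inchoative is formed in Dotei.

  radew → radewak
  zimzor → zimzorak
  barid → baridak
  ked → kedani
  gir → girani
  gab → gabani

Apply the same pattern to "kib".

kibani

"kib" has 1 vowel. The stems with 1 vowel (ked → kedani, gir → girani, gab → gabani) add -ani.
So kib → kibani.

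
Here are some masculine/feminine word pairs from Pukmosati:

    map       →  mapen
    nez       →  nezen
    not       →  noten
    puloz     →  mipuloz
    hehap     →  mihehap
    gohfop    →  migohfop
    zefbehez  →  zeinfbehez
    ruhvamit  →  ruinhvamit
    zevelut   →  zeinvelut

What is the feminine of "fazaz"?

mifazaz

"fazaz" has 2 vowels. The stems with 2 vowels (puloz → mipuloz, hehap → mihehap, gohfop → migohfop) add the prefix mi-.
The other patterns: stems with 1 vowel add -en; stems with 3 vowels insert -in- after the first vowel.
So fazaz → mifazaz.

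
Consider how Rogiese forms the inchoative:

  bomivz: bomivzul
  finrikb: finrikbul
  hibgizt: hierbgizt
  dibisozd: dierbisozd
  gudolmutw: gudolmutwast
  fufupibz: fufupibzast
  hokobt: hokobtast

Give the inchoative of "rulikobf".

rulikobfast

bomivz and fufupibz both end in -z yet inflect differently (bomivzul, fufupibzast), so the final letter is not what conditions the rule; the second-to-last letter is.
"rulikobf" has second-to-last letter 'b'. The stems whose second-to-last letter is 'b' (fufupibz → fufupibzast, hokobt → hokobtast) add -ast.
The other patterns: stems whose second-to-last letter is 'k' or 'v' add -ul; stems whose second-to-last letter is 'z' insert -er- after the first vowel.
So rulikobf → rulikobfast.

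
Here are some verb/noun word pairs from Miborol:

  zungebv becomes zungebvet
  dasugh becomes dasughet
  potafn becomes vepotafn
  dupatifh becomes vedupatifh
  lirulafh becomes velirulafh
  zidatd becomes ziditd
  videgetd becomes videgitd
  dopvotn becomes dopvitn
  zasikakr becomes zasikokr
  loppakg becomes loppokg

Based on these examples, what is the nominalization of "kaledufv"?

vekaledufv

dasugh and dupatifh both end in -h yet inflect differently (dasughet, vedupatifh), so the final letter is not what conditions the rule; the second-to-last letter is.
"kaledufv" has second-to-last letter 'f'. The stems whose second-to-last letter is 'f' (potafn → vepotafn, dupatifh → vedupatifh, lirulafh → velirulafh) add the prefix ve-.
So kaledufv → vekaledufv.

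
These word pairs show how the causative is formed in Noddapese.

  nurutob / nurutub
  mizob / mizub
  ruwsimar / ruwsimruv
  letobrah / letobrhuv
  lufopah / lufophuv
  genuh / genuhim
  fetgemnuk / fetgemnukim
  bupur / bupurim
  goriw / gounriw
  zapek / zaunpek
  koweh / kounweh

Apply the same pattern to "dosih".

letobrah and genuh both end in -h yet inflect differently (letobrhuv, genuhim), so the final letter is not what conditions the rule; the last vowel is.
"dosih" has last vowel 'i'. The one such stem in the data (goriw → gounriw) inserts -un- after the first vowel (as do zapek, koweh), so the same rule applies.
So dosih → dounsih.

dounsih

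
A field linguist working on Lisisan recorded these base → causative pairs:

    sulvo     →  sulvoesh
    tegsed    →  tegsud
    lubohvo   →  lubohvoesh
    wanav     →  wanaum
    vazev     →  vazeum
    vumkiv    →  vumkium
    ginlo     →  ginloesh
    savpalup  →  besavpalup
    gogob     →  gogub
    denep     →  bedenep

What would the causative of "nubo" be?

denep and vazev both have last vowel 'e' yet inflect differently (bedenep, vazeum), so the last vowel is not what conditions the rule; the final letter is.
"nubo" ends in -o. The stems ending in -o (lubohvo → lubohvoesh, sulvo → sulvoesh, ginlo → ginloesh) add -esh.
The other patterns: stems ending in -p add the prefix be-; stems ending in -v drop the final letter and add -um; stems ending in -b or -d change the last vowel to 'u'.
So nubo → nuboesh.

nuboesh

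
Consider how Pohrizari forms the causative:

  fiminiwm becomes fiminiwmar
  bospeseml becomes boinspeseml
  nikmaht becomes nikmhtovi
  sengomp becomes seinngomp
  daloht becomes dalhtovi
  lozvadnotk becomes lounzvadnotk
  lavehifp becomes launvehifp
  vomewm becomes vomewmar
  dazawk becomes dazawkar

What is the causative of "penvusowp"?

penvusowpar

sengomp and lavehifp both end in -p yet inflect differently (seinngomp, launvehifp), so the final letter is not what conditions the rule; the second-to-last letter is.
"penvusowp" has second-to-last letter 'w'. The stems whose second-to-last letter is 'w' (fiminiwm → fiminiwmar, vomewm → vomewmar, dazawk → dazawkar) add -ar.
The other patterns: stems whose second-to-last letter is 'm' insert -in- after the first vowel; stems whose second-to-last letter is 'h' delete the last vowel and add -ovi; stems whose second-to-last letter is 'f' or 't' insert -un- after the first vowel.
So penvusowp → penvusowpar.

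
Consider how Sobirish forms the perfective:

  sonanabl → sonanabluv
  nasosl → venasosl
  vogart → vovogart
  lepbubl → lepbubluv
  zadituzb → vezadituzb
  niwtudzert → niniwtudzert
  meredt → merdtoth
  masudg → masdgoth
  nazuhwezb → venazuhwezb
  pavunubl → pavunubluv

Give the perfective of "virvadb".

virvdboth

"virvadb" has second-to-last letter 'd'. The stems whose second-to-last letter is 'd' (meredt → merdtoth, masudg → masdgoth) delete the last vowel and add -oth.
The other patterns: stems whose second-to-last letter is 'b' add -uv; stems whose second-to-last letter is 'r' repeat the first consonant+vowel as a prefix; stems whose second-to-last letter is 's' or 'z' add the prefix ve-.
So virvadb → virvdboth.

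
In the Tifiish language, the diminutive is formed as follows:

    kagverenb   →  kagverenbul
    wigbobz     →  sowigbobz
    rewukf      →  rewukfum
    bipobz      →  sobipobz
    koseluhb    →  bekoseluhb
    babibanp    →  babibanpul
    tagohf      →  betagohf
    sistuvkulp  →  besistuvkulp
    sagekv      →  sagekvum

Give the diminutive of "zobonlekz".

zobonlekzum

babibanp and sistuvkulp both end in -p yet inflect differently (babibanpul, besistuvkulp), so the final letter is not what conditions the rule; the second-to-last letter is.
"zobonlekz" has second-to-last letter 'k'. The stems whose second-to-last letter is 'k' (sagekv → sagekvum, rewukf → rewukfum) add -um.
The other patterns: stems whose second-to-last letter is 'b' add the prefix so-; stems whose second-to-last letter is 'n' add -ul; stems whose second-to-last letter is 'h' or 'l' add the prefix be-.
So zobonlekz → zobonlekzum.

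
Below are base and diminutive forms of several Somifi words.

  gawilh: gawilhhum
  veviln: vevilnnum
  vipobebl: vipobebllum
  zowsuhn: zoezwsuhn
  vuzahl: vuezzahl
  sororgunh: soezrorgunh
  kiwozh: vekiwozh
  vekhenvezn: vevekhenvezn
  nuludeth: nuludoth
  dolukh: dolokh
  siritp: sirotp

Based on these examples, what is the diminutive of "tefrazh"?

vetefrazh

veviln and zowsuhn both end in -n yet inflect differently (vevilnnum, zoezwsuhn), so the final letter is not what conditions the rule; the second-to-last letter is.
"tefrazh" has second-to-last letter 'z'. The stems whose second-to-last letter is 'z' (kiwozh → vekiwozh, vekhenvezn → vevekhenvezn) add the prefix ve-.
So tefrazh → vetefrazh.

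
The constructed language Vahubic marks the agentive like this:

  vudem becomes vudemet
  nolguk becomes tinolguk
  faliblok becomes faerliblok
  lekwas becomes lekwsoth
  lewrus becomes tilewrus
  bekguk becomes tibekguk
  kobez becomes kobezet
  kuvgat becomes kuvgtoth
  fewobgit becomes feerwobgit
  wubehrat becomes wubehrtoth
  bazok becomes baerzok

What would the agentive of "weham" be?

wehmoth

"weham" has last vowel 'a'. The stems whose last vowel is 'a' (kuvgat → kuvgtoth, wubehrat → wubehrtoth, lekwas → lekwsoth) delete the last vowel and add -oth.
The other patterns: stems whose last vowel is 'e' add -et; stems whose last vowel is 'u' add the prefix ti-; stems whose last vowel is 'i' or 'o' insert -er- after the first vowel.
So weham → wehmoth.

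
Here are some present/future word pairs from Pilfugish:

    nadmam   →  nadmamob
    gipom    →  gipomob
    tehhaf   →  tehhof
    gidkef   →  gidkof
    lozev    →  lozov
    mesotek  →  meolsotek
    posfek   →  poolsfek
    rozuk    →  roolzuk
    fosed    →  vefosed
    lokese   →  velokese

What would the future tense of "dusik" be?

duolsik

nadmam and tehhaf both have last vowel 'a' yet inflect differently (nadmamob, tehhof), so the last vowel is not what conditions the rule; the final letter is.
"dusik" ends in -k. The stems ending in -k (mesotek → meolsotek, posfek → poolsfek, rozuk → roolzuk) insert -ol- after the first vowel.
So dusik → duolsik.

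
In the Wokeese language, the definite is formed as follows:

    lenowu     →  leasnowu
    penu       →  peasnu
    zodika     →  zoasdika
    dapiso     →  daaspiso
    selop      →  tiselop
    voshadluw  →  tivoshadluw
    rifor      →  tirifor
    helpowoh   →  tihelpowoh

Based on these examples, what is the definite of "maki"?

dapiso and selop both have last vowel 'o' yet inflect differently (daaspiso, tiselop), so the last vowel is not what conditions the rule; whether the stem ends in a vowel or a consonant is.
"maki" ends in a vowel. The stems ending in a vowel (lenowu → leasnowu, penu → peasnu, zodika → zoasdika) insert -as- after the first vowel.
So maki → maaski.

maaski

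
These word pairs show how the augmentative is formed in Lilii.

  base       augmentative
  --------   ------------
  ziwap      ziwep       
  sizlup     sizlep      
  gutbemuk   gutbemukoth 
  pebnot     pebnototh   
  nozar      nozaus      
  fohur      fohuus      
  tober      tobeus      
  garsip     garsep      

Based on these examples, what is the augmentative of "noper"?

nopeus

"noper" ends in -r. The stems ending in -r (nozar → nozaus, fohur → fohuus, tober → tobeus) drop the final letter and add -us.
The other patterns: stems ending in -p change the last vowel to 'e'; stems ending in -k or -t add -oth.
So noper → nopeus.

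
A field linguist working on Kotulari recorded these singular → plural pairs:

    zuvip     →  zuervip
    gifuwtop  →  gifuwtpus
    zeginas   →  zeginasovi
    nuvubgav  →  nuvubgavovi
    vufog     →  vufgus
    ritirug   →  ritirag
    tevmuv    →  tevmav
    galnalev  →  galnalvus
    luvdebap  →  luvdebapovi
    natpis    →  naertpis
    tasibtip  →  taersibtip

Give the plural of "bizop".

luvdebap and tasibtip both end in -p yet inflect differently (luvdebapovi, taersibtip), so the final letter is not what conditions the rule; the last vowel is.
"bizop" has last vowel 'o'. The stems whose last vowel is 'o' (vufog → vufgus, gifuwtop → gifuwtpus) delete the last vowel and add -us.
The other patterns: stems whose last vowel is 'a' add -ovi; stems whose last vowel is 'i' insert -er- after the first vowel; stems whose last vowel is 'u' change the last vowel to 'a'.
So bizop → bizpus.

bizpus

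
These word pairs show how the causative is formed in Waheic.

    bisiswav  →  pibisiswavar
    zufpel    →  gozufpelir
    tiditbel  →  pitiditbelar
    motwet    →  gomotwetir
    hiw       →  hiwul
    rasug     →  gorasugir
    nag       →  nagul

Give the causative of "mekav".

gomekavir

"mekav" has 2 vowels. The stems with 2 vowels (zufpel → gozufpelir, motwet → gomotwetir, rasug → gorasugir) add go- … -ir around the stem.
So mekav → gomekavir.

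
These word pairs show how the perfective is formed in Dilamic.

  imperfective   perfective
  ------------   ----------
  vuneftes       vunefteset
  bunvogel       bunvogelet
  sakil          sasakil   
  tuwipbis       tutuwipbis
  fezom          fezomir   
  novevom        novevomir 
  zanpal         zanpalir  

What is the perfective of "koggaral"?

koggaralir

"koggaral" has last vowel 'a'. The one such stem in the data (zanpal → zanpalir) adds -ir, so the same rule applies.
The other patterns: stems whose last vowel is 'e' add -et; stems whose last vowel is 'i' repeat the first consonant+vowel as a prefix.
So koggaral → koggaralir.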